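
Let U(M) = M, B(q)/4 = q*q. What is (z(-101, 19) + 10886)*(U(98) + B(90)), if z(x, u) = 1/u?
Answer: 6721723830/19 ≈ 3.5378e+8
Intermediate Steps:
B(q) = 4*q**2 (B(q) = 4*(q*q) = 4*q**2)
(z(-101, 19) + 10886)*(U(98) + B(90)) = (1/19 + 10886)*(98 + 4*90**2) = (1/19 + 10886)*(98 + 4*8100) = 206835*(98 + 32400)/19 = (206835/19)*32498 = 6721723830/19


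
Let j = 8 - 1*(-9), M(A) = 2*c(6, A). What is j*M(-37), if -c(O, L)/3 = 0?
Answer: 0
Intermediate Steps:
c(O, L) = 0 (c(O, L) = -3*0 = 0)
M(A) = 0 (M(A) = 2*0 = 0)
j = 17 (j = 8 + 9 = 17)
j*M(-37) = 17*0 = 0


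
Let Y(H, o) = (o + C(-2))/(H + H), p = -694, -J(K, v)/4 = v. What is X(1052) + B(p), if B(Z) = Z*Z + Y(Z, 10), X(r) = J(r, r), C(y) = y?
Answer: 165667514/347 ≈ 4.7743e+5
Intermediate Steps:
J(K, v) = -4*v
X(r) = -4*r
Y(H, o) = (-2 + o)/(2*H) (Y(H, o) = (o - 2)/(H + H) = (-2 + o)/((2*H)) = (-2 + o)*(1/(2*H)) = (-2 + o)/(2*H))
B(Z) = Z² + 4/Z (B(Z) = Z*Z + (-2 + 10)/(2*Z) = Z² + (½)*8/Z = Z² + 4/Z)
X(1052) + B(p) = -4*1052 + (4 + (-694)³)/(-694) = -4208 - (4 - 334255384)/694 = -4208 - 1/694*(-334255380) = -4208 + 167127690/347 = 165667514/347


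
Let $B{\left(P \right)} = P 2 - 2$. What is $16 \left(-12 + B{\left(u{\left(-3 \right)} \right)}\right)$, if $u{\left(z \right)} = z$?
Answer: $-320$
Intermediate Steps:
$B{\left(P \right)} = -2 + 2 P$ ($B{\left(P \right)} = 2 P - 2 = -2 + 2 P$)
$16 \left(-12 + B{\left(u{\left(-3 \right)} \right)}\right) = 16 \left(-12 + \left(-2 + 2 \left(-3\right)\right)\right) = 16 \left(-12 - 8\right) = 16 \left(-20\right) = -320$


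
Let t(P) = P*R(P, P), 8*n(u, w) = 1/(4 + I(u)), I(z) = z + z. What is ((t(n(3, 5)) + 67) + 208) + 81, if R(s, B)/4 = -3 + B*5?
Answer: 113873/320 ≈ 355.85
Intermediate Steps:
I(z) = 2*z
R(s, B) = -12 + 20*B (R(s, B) = 4*(-3 + B*5) = 4*(-3 + 5*B) = -12 + 20*B)
n(u, w) = 1/(8*(4 + 2*u))
t(P) = P*(-12 + 20*P)
((t(n(3, 5)) + 67) + 208) + 81 = ((4*(1/(16*(2 + 3)))*(-3 + 5*(1/(16*(2 + 3)))) + 67) + 208) + 81 = ((4*((1/16)/5)*(-3 + 5*((1/16)/5)) + 67) + 208) + 81 = ((4*((1/16)*(1/5))*(-3 + 5*((1/16)*(1/5))) + 67) + 208) + 81 = ((4*(1/80)*(-3 + 5*(1/80)) + 67) + 208) + 81 = ((4*(1/80)*(-3 + 1/16) + 67) + 208) + 81 = ((4*(1/80)*(-47/16) + 67) + 208) + 81 = ((-47/320 + 67) + 208) + 81 = (21393/320 + 208) + 81 = 87953/320 + 81 = 113873/320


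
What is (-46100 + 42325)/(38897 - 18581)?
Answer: -3775/20316 ≈ -0.18581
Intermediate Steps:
(-46100 + 42325)/(38897 - 18581) = -3775/20316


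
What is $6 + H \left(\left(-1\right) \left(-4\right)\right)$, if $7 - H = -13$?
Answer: $86$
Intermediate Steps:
$H = 20$ ($H = 7 - -13 = 7 + 13 = 20$)
$6 + H \left(\left(-1\right) \left(-4\right)\right) = 6 + 20 \left(\left(-1\right) \left(-4\right)\right) = 6 + 20 \cdot 4 = 6 + 80 = 86$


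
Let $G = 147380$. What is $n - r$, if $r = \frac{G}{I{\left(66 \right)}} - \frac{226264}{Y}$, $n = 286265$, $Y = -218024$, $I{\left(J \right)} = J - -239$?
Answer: $\frac{475091348054}{1662433} \approx 2.8578 \cdot 10^{5}$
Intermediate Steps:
$I{\left(J \right)} = 239 + J$ ($I{\left(J \right)} = J + 239 = 239 + J$)
$r = \frac{805034691}{1662433}$ ($r = \frac{147380}{239 + 66} - \frac{226264}{-218024} = \frac{147380}{305} - - \frac{28283}{27253} = 147380 \cdot \frac{1}{305} + \frac{28283}{27253} = \frac{29476}{61} + \frac{28283}{27253} = \frac{805034691}{1662433} \approx 484.25$)
$n - r = 286265 - \frac{805034691}{1662433} = \frac{475091348054}{1662433}$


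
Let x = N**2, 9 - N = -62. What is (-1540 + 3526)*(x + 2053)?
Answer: 14088684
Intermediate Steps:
N = 71 (N = 9 - 1*(-62) = 9 + 62 = 71)
x = 5041 (x = 71**2 = 5041)
(-1540 + 3526)*(x + 2053) = (-1540 + 3526)*(5041 + 2053) = 1986*7094 = 14088684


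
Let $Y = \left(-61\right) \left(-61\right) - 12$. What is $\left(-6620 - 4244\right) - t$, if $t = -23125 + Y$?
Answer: $8552$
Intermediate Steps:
$Y = 3709$ ($Y = 3721 - 12 = 3709$)
$t = -19416$ ($t = -23125 + 3709 = -19416$)
$\left(-6620 - 4244\right) - t = \left(-6620 - 4244\right) - -19416 = -10864 + 19416 = 8552$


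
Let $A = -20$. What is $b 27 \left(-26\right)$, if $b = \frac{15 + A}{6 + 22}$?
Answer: $\frac{1755}{14} \approx 125.36$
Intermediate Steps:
$b = - \frac{5}{28}$ ($b = \frac{15 - 20}{6 + 22} = - \frac{5}{28} \approx -0.17857$)
$b 27 \left(-26\right) = \left(- \frac{5}{28}\right) 27 \left(-26\right) = \left(- \frac{135}{28}\right) \left(-26\right) = \frac{1755}{14}$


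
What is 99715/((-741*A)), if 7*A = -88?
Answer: 63455/5928 ≈ 10.704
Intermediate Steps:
A = -88/7 (A = (1/7)*(-88) = -88/7 ≈ -12.571)
99715/((-741*A)) = 99715/((-741*(-88/7))) = 99715/(65208/7) = 99715*(7/65208) = 63455/5928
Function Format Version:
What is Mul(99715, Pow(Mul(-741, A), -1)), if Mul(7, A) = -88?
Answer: Rational(63455, 5928) ≈ 10.704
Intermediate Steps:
A = Rational(-88, 7) (A = Mul(Rational(1, 7), -88) = Rational(-88, 7) ≈ -12.571)
Mul(99715, Pow(Mul(-741, A), -1)) = Mul(99715, Pow(Mul(-741, Rational(-88, 7)), -1)) = Mul(99715, Pow(Rational(65208, 7), -1)) = Mul(99715, Rational(7, 65208)) = Rational(63455, 5928)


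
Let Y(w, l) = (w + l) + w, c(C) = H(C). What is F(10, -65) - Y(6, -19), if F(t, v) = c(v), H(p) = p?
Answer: -58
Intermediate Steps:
c(C) = C
F(t, v) = v
Y(w, l) = l + 2*w (Y(w, l) = (l + w) + w = l + 2*w)
F(10, -65) - Y(6, -19) = -65 - (-19 + 2*6) = -65 - (-19 + 12) = -65 - 1*(-7) = -65 + 7 = -58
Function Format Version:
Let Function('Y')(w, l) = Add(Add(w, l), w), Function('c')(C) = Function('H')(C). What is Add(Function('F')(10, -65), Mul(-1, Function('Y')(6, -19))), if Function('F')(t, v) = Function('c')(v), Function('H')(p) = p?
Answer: -58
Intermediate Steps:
Function('c')(C) = C
Function('F')(t, v) = v
Function('Y')(w, l) = Add(l, Mul(2, w)) (Function('Y')(w, l) = Add(Add(l, w), w) = Add(l, Mul(2, w)))
Add(Function('F')(10, -65), Mul(-1, Function('Y')(6, -19))) = Add(-65, Mul(-1, Add(-19, Mul(2, 6)))) = Add(-65, Mul(-1, Add(-19, 12))) = Add(-65, Mul(-1, -7)) = Add(-65, 7) = -58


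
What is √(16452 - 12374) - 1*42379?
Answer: -42379 + √4078 ≈ -42315.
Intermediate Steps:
√(16452 - 12374) - 1*42379 = √4078 - 42379 = -42379 + √4078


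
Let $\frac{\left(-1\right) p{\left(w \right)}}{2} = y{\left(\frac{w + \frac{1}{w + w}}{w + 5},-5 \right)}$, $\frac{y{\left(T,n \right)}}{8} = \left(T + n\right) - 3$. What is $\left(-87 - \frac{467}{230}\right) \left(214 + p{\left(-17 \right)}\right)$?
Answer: $- \frac{2416286}{85} \approx -28427.0$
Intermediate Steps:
$y{\left(T,n \right)} = -24 + 8 T + 8 n$ ($y{\left(T,n \right)} = 8 \left(\left(T + n\right) - 3\right) = 8 \left(-3 + T + n\right) = -24 + 8 T + 8 n$)
$p{\left(w \right)} = 128 - \frac{16 \left(w + \frac{1}{2 w}\right)}{5 + w}$ ($p{\left(w \right)} = - 2 \left(-24 + 8 \frac{w + \frac{1}{w + w}}{w + 5} + 8 \left(-5\right)\right) = - 2 \left(-24 + 8 \frac{w + \frac{1}{2 w}}{5 + w} - 40\right) = - 2 \left(-24 + \frac{8 \left(w + \frac{1}{2 w}\right)}{5 + w} - 40\right) = - 2 \left(-64 + \frac{8 \left(w + \frac{1}{2 w}\right)}{5 + w}\right) = 128 - \frac{16 \left(w + \frac{1}{2 w}\right)}{5 + w}$)
$\left(-87 - \frac{467}{230}\right) \left(214 + p{\left(-17 \right)}\right) = \left(-87 - \frac{467}{230}\right) \left(214 + \frac{8 \left(-1 + 14 \left(-17\right)^{2} + 80 \left(-17\right)\right)}{\left(-17\right) \left(5 - 17\right)}\right) = \left(-87 - \frac{467}{230}\right) \left(214 + 8 \left(- \frac{1}{17}\right) \frac{1}{-12} \left(-1 + 14 \cdot 289 - 1360\right)\right) = \left(-87 - \frac{467}{230}\right) \left(214 + 8 \left(- \frac{1}{17}\right) \left(- \frac{1}{12}\right) \left(-1 + 4046 - 1360\right)\right) = - \frac{20477 \left(214 + 8 \left(- \frac{1}{17}\right) \left(- \frac{1}{12}\right) 2685\right)}{230} = - \frac{20477 \left(214 + \frac{1790}{17}\right)}{230} = \left(- \frac{20477}{230}\right) \frac{5428}{17} = - \frac{2416286}{85}$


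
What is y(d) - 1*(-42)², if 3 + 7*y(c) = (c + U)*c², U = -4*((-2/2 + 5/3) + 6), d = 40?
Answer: 26947/21 ≈ 1283.2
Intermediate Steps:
U = -80/3 (U = -4*((-2*½ + 5*(⅓)) + 6) = -4*((-1 + 5/3) + 6) = -4*(⅔ + 6) = -4*20/3 = -80/3 ≈ -26.667)
y(c) = -3/7 + c²*(-80/3 + c)/7 (y(c) = -3/7 + ((c - 80/3)*c²)/7 = -3/7 + ((-80/3 + c)*c²)/7 = -3/7 + (c²*(-80/3 + c))/7 = -3/7 + c²*(-80/3 + c)/7)
y(d) - 1*(-42)² = (-3/7 - 80/21*40² + (⅐)*40³) - 1*(-42)² = (-3/7 - 80/21*1600 + (⅐)*64000) - 1*1764 = (-3/7 - 128000/21 + 64000/7) - 1764 = 63991/21 - 1764 = 26947/21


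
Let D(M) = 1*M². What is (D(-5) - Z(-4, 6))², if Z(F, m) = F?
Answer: 841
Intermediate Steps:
D(M) = M²
(D(-5) - Z(-4, 6))² = ((-5)² - 1*(-4))² = (25 + 4)² = 29² = 841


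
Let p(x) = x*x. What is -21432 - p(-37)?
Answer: -22801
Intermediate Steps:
p(x) = x**2
-21432 - p(-37) = -21432 - 1*(-37)**2 = -21432 - 1*1369 = -21432 - 1369 = -22801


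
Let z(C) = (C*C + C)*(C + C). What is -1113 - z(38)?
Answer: -113745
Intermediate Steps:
z(C) = 2*C*(C + C²) (z(C) = (C² + C)*(2*C) = (C + C²)*(2*C) = 2*C*(C + C²))
-1113 - z(38) = -1113 - 2*38²*(1 + 38) = -1113 - 2*1444*39 = -1113 - 1*112632 = -1113 - 112632 = -113745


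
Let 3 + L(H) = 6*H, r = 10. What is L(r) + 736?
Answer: 793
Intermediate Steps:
L(H) = -3 + 6*H
L(r) + 736 = (-3 + 6*10) + 736 = (-3 + 60) + 736 = 57 + 736 = 793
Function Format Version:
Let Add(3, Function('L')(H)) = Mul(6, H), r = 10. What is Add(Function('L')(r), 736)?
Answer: 793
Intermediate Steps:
Function('L')(H) = Add(-3, Mul(6, H))
Add(Function('L')(r), 736) = Add(Add(-3, Mul(6, 10)), 736) = Add(Add(-3, 60), 736) = Add(57, 736) = 793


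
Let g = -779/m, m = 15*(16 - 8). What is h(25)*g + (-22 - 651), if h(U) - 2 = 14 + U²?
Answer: -580099/120 ≈ -4834.2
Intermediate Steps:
m = 120 (m = 15*8 = 120)
h(U) = 16 + U² (h(U) = 2 + (14 + U²) = 16 + U²)
g = -779/120 ≈ -6.4917
h(25)*g + (-22 - 651) = (16 + 25²)*(-779/120) + (-22 - 651) = (16 + 625)*(-779/120) - 673 = 641*(-779/120) - 673 = -499339/120 - 673 = -580099/120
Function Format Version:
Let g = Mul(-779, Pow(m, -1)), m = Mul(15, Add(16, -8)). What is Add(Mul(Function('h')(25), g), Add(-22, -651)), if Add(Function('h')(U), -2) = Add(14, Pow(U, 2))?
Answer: Rational(-580099, 120) ≈ -4834.2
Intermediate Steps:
m = 120 (m = Mul(15, 8) = 120)
Function('h')(U) = Add(16, Pow(U, 2)) (Function('h')(U) = Add(2, Add(14, Pow(U, 2))) = Add(16, Pow(U, 2)))
g = Rational(-779, 120) (g = Mul(-779, Pow(120, -1)) = Mul(-779, Rational(1, 120)) = Rational(-779, 120) ≈ -6.4917)
Add(Mul(Function('h')(25), g), Add(-22, -651)) = Add(Mul(Add(16, Pow(25, 2)), Rational(-779, 120)), Add(-22, -651)) = Add(Mul(Add(16, 625), Rational(-779, 120)), -673) = Add(Mul(641, Rational(-779, 120)), -673) = Add(Rational(-499339, 120), -673) = Rational(-580099, 120)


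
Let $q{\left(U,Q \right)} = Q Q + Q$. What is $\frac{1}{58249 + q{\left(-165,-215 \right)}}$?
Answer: $\frac{1}{104259} \approx 9.5915 \cdot 10^{-6}$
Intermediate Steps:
$q{\left(U,Q \right)} = Q + Q^{2}$ ($q{\left(U,Q \right)} = Q^{2} + Q = Q + Q^{2}$)
$\frac{1}{58249 + q{\left(-165,-215 \right)}} = \frac{1}{58249 - 215 \left(1 - 215\right)} = \frac{1}{58249 - -46010} = \frac{1}{58249 + 46010} = \frac{1}{104259}$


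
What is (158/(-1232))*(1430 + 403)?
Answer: -144807/616 ≈ -235.08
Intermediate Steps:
(158/(-1232))*(1430 + 403) = (158*(-1/1232))*1833 = -79/616*1833 = -144807/616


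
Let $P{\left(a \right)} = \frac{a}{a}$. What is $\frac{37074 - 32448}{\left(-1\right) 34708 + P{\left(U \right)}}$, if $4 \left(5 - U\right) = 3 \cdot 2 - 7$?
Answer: $- \frac{1542}{11569} \approx -0.13329$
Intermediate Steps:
$U = \frac{21}{4}$ ($U = 5 - \frac{3 \cdot 2 - 7}{4} = 5 - \frac{6 - 7}{4} = 5 - - \frac{1}{4} = 5 + \frac{1}{4} = \frac{21}{4} \approx 5.25$)
$P{\left(a \right)} = 1$
$\frac{37074 - 32448}{\left(-1\right) 34708 + P{\left(U \right)}} = \frac{37074 - 32448}{\left(-1\right) 34708 + 1} = \frac{4626}{-34708 + 1} = \frac{4626}{-34707} = 4626 \left(- \frac{1}{34707}\right) = - \frac{1542}{11569}$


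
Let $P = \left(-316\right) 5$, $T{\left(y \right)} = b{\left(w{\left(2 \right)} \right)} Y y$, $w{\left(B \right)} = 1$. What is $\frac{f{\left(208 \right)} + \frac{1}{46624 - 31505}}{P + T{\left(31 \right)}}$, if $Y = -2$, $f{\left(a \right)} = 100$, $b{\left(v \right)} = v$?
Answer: $- \frac{1511901}{24825398} \approx -0.060901$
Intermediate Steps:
$T{\left(y \right)} = - 2 y$ ($T{\left(y \right)} = 1 \left(-2\right) y = - 2 y$)
$P = -1580$
$\frac{f{\left(208 \right)} + \frac{1}{46624 - 31505}}{P + T{\left(31 \right)}} = \frac{100 + \frac{1}{46624 - 31505}}{-1580 - 62} = \frac{100 + \frac{1}{15119}}{-1580 - 62} = \frac{100 + \frac{1}{15119}}{-1642} = \frac{1511901}{15119} \left(- \frac{1}{1642}\right) = - \frac{1511901}{24825398}$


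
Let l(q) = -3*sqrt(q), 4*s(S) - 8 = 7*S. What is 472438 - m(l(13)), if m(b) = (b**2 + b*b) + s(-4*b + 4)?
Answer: 472195 - 21*sqrt(13) ≈ 4.7212e+5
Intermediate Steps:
s(S) = 2 + 7*S/4 (s(S) = 2 + (7*S)/4 = 2 + 7*S/4)
m(b) = 9 - 7*b + 2*b**2 (m(b) = (b**2 + b*b) + (2 + 7*(-4*b + 4)/4) = (b**2 + b**2) + (2 + 7*(4 - 4*b)/4) = 2*b**2 + (2 + (7 - 7*b)) = 2*b**2 + (9 - 7*b) = 9 - 7*b + 2*b**2)
472438 - m(l(13)) = 472438 - (9 - (-21)*sqrt(13) + 2*(-3*sqrt(13))**2) = 472438 - (9 + 21*sqrt(13) + 2*117) = 472438 - (9 + 21*sqrt(13) + 234) = 472438 - (243 + 21*sqrt(13)) = 472438 + (-243 - 21*sqrt(13)) = 472195 - 21*sqrt(13)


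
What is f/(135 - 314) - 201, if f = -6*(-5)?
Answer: -36009/179 ≈ -201.17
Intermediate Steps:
f = 30
f/(135 - 314) - 201 = 30/(135 - 314) - 201 = 30/(-179) - 201 = 30*(-1/179) - 201 = -30/179 - 201 = -36009/179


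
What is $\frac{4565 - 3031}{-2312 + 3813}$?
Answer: $\frac{1534}{1501} \approx 1.022$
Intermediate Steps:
$\frac{4565 - 3031}{-2312 + 3813} = \frac{1534}{1501}$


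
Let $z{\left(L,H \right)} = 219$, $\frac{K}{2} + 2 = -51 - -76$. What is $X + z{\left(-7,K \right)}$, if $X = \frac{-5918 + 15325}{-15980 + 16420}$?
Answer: $\frac{105767}{440} \approx 240.38$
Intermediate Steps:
$K = 46$ ($K = -4 + 2 \left(-51 - -76\right) = -4 + 2 \left(-51 + 76\right) = -4 + 2 \cdot 25 = -4 + 50 = 46$)
$X = \frac{9407}{440} \approx 21.38$
$X + z{\left(-7,K \right)} = \frac{9407}{440} + 219 = \frac{105767}{440}$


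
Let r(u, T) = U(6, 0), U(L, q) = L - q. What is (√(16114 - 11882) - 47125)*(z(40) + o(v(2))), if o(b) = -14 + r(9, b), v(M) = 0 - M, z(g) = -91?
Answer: 4665375 - 4554*√2 ≈ 4.6589e+6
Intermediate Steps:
r(u, T) = 6 (r(u, T) = 6 - 1*0 = 6 + 0 = 6)
v(M) = -M
o(b) = -8 (o(b) = -14 + 6 = -8)
(√(16114 - 11882) - 47125)*(z(40) + o(v(2))) = (√(16114 - 11882) - 47125)*(-91 - 8) = (√4232 - 47125)*(-99) = (46*√2 - 47125)*(-99) = (-47125 + 46*√2)*(-99) = 4665375 - 4554*√2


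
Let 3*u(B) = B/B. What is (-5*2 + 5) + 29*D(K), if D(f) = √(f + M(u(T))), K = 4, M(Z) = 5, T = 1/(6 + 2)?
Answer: 82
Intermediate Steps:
T = ⅛ (T = 1/8 = ⅛ ≈ 0.12500)
u(B) = ⅓ (u(B) = (B/B)/3 = (⅓)*1 = ⅓)
D(f) = √(5 + f) (D(f) = √(f + 5) = √(5 + f))
(-5*2 + 5) + 29*D(K) = (-5*2 + 5) + 29*√(5 + 4) = (-10 + 5) + 29*√9 = -5 + 29*3 = -5 + 87 = 82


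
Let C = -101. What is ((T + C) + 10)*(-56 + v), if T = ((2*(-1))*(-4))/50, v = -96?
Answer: 345192/25 ≈ 13808.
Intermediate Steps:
T = 4/25 (T = -2*(-4)*(1/50) = 8*(1/50) = 4/25 ≈ 0.16000)
((T + C) + 10)*(-56 + v) = ((4/25 - 101) + 10)*(-56 - 96) = (-2521/25 + 10)*(-152) = -2271/25*(-152) = 345192/25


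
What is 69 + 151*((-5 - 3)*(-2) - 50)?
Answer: -5065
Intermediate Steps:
69 + 151*((-5 - 3)*(-2) - 50) = 69 + 151*(-8*(-2) - 50) = 69 + 151*(16 - 50) = 69 + 151*(-34) = 69 - 5134 = -5065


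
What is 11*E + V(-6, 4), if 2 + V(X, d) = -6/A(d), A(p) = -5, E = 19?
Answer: 1041/5 ≈ 208.20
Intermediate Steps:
V(X, d) = -4/5 (V(X, d) = -2 - 6/(-5) = -2 - 6*(-1/5) = -2 + 6/5 = -4/5)
11*E + V(-6, 4) = 11*19 - 4/5 = 209 - 4/5 = 1041/5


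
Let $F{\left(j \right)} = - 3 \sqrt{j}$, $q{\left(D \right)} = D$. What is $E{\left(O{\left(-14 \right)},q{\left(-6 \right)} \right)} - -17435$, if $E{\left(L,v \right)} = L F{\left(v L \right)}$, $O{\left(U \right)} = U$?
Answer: $17435 + 84 \sqrt{21} \approx 17820.0$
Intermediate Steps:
$E{\left(L,v \right)} = - 3 L \sqrt{L v}$ ($E{\left(L,v \right)} = L \left(- 3 \sqrt{v L}\right) = L \left(- 3 \sqrt{L v}\right) = - 3 L \sqrt{L v}$)
$E{\left(O{\left(-14 \right)},q{\left(-6 \right)} \right)} - -17435 = \left(-3\right) \left(-14\right) \sqrt{\left(-14\right) \left(-6\right)} - -17435 = \left(-3\right) \left(-14\right) \sqrt{84} + 17435 = \left(-3\right) \left(-14\right) 2 \sqrt{21} + 17435 = 84 \sqrt{21} + 17435 = 17435 + 84 \sqrt{21}$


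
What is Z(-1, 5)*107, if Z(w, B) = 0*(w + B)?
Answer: 0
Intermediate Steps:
Z(w, B) = 0 (Z(w, B) = 0*(B + w) = 0)
Z(-1, 5)*107 = 0*107 = 0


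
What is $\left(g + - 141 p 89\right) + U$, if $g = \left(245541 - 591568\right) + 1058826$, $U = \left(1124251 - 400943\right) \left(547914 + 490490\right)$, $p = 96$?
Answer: $751085428527$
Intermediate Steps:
$U = 751085920432$ ($U = 723308 \cdot 1038404 = 751085920432$)
$g = 712799$ ($g = -346027 + 1058826 = 712799$)
$\left(g + - 141 p 89\right) + U = \left(712799 + \left(-141\right) 96 \cdot 89\right) + 751085920432 = \left(712799 - 1204704\right) + 751085920432 = -491905 + 751085920432 = 751085428527$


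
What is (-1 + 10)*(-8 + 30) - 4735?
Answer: -4537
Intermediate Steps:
(-1 + 10)*(-8 + 30) - 4735 = 9*22 - 4735 = 198 - 4735 = -4537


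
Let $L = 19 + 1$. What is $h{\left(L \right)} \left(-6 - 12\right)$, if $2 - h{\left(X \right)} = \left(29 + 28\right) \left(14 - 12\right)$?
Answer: $2016$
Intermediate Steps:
$L = 20$
$h{\left(X \right)} = -112$ ($h{\left(X \right)} = 2 - \left(29 + 28\right) \left(14 - 12\right) = 2 - 57 \cdot 2 = 2 - 114 = -112$)
$h{\left(L \right)} \left(-6 - 12\right) = - 112 \left(-6 - 12\right) = \left(-112\right) \left(-18\right) = 2016$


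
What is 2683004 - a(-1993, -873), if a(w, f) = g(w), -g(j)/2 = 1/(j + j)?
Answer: 5347226971/1993 ≈ 2.6830e+6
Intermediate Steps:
g(j) = -1/j (g(j) = -2/(j + j) = -2*1/(2*j) = -1/j)
a(w, f) = -1/w
2683004 - a(-1993, -873) = 2683004 - (-1)/(-1993) = 2683004 - (-1)*(-1)/1993 = 2683004 - 1*1/1993 = 2683004 - 1/1993 = 5347226971/1993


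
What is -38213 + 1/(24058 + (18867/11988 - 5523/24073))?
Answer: -12634340529250883/330629381179 ≈ -38213.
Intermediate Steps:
-38213 + 1/(24058 + (18867/11988 - 5523/24073)) = -38213 + 1/(24058 + (18867*(1/11988) - 5523*1/24073)) = -38213 + 1/(24058 + (6289/3996 - 789/3439)) = -38213 + 1/(24058 + 18475027/13742244) = -38213 + 1/(330629381179/13742244) = -38213 + 13742244/330629381179 = -12634340529250883/330629381179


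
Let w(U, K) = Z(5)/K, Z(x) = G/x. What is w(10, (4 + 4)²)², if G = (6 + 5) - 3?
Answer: 1/1600 ≈ 0.00062500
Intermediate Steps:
G = 8 (G = 11 - 3 = 8)
Z(x) = 8/x
w(U, K) = 8/(5*K) (w(U, K) = (8/5)/K = (8*(⅕))/K = 8/(5*K))
w(10, (4 + 4)²)² = (8/(5*((4 + 4)²)))² = (8/(5*(8²)))² = ((8/5)/64)² = ((8/5)*(1/64))² = (1/40)² = 1/1600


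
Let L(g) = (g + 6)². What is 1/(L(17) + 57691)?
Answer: 1/58220 ≈ 1.7176e-5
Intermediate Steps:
L(g) = (6 + g)²
1/(L(17) + 57691) = 1/((6 + 17)² + 57691) = 1/(23² + 57691) = 1/(529 + 57691) = 1/58220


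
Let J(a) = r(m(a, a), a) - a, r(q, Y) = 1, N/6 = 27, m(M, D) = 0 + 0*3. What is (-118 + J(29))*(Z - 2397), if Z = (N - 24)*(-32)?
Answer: 994698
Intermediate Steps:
m(M, D) = 0 (m(M, D) = 0 + 0 = 0)
N = 162 (N = 6*27 = 162)
J(a) = 1 - a
Z = -4416 (Z = (162 - 24)*(-32) = 138*(-32) = -4416)
(-118 + J(29))*(Z - 2397) = (-118 + (1 - 1*29))*(-4416 - 2397) = (-118 + (1 - 29))*(-6813) = (-118 - 28)*(-6813) = -146*(-6813) = 994698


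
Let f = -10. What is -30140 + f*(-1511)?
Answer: -15030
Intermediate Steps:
-30140 + f*(-1511) = -30140 - 10*(-1511) = -30140 + 15110 = -15030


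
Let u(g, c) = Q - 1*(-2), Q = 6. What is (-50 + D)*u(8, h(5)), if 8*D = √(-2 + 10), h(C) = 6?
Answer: -400 + 2*√2 ≈ -397.17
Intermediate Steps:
u(g, c) = 8 (u(g, c) = 6 - 1*(-2) = 6 + 2 = 8)
D = √2/4 (D = √(-2 + 10)/8 = √8/8 = (2*√2)/8 = √2/4 ≈ 0.35355)
(-50 + D)*u(8, h(5)) = (-50 + √2/4)*8 = -400 + 2*√2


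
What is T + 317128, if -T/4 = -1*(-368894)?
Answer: -1158448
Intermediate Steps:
T = -1475576 (T = -(-4)*(-368894) = -4*368894 = -1475576)
T + 317128 = -1475576 + 317128 = -1158448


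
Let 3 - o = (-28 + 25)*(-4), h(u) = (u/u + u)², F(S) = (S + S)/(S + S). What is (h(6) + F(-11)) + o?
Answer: 41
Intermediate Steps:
F(S) = 1 (F(S) = (2*S)/((2*S)) = (2*S)*(1/(2*S)) = 1)
h(u) = (1 + u)²
o = -9 (o = 3 - (-28 + 25)*(-4) = 3 - (-3)*(-4) = 3 - 1*12 = 3 - 12 = -9)
(h(6) + F(-11)) + o = ((1 + 6)² + 1) - 9 = (7² + 1) - 9 = (49 + 1) - 9 = 50 - 9 = 41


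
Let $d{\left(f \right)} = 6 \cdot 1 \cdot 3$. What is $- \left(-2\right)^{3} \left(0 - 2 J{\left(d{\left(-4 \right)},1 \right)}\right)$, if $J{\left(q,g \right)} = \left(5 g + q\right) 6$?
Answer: $-2208$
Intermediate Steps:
$d{\left(f \right)} = 18$ ($d{\left(f \right)} = 6 \cdot 3 = 18$)
$J{\left(q,g \right)} = 6 q + 30 g$ ($J{\left(q,g \right)} = \left(q + 5 g\right) 6 = 6 q + 30 g$)
$- \left(-2\right)^{3} \left(0 - 2 J{\left(d{\left(-4 \right)},1 \right)}\right) = - \left(-2\right)^{3} \left(0 - 2 \left(6 \cdot 18 + 30 \cdot 1\right)\right) = \left(-1\right) \left(-8\right) \left(0 - 2 \left(108 + 30\right)\right) = 8 \left(0 - 276\right) = 8 \left(-276\right) = -2208$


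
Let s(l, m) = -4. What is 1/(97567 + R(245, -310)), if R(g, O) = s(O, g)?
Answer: 1/97563 ≈ 1.0250e-5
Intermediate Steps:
R(g, O) = -4
1/(97567 + R(245, -310)) = 1/(97567 - 4) = 1/97563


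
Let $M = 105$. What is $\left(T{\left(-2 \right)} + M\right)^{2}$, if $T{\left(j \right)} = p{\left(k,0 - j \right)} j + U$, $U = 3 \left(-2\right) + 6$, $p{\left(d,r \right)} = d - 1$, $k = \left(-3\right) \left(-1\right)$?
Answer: $10201$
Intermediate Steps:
$k = 3$
$p{\left(d,r \right)} = -1 + d$
$U = 0$ ($U = -6 + 6 = 0$)
$T{\left(j \right)} = 2 j$ ($T{\left(j \right)} = \left(-1 + 3\right) j + 0 = 2 j + 0 = 2 j$)
$\left(T{\left(-2 \right)} + M\right)^{2} = \left(2 \left(-2\right) + 105\right)^{2} = \left(-4 + 105\right)^{2} = 101^{2} = 10201$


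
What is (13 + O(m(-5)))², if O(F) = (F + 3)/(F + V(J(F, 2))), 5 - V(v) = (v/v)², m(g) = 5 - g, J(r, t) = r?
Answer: 38025/196 ≈ 194.01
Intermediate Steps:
V(v) = 4 (V(v) = 5 - (v/v)² = 5 - 1*1² = 5 - 1*1 = 5 - 1 = 4)
O(F) = (3 + F)/(4 + F) (O(F) = (F + 3)/(F + 4) = (3 + F)/(4 + F))
(13 + O(m(-5)))² = (13 + (3 + (5 - 1*(-5)))/(4 + (5 - 1*(-5))))² = (13 + (3 + (5 + 5))/(4 + (5 + 5)))² = (13 + (3 + 10)/(4 + 10))² = (13 + 13/14)² = (195/14)² = 38025/196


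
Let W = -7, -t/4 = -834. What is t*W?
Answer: -23352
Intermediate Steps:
t = 3336 (t = -4*(-834) = 3336)
t*W = 3336*(-7) = -23352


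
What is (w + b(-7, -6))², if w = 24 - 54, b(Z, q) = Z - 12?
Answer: 2401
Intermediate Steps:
b(Z, q) = -12 + Z
w = -30
(w + b(-7, -6))² = (-30 + (-12 - 7))² = (-30 - 19)² = (-49)² = 2401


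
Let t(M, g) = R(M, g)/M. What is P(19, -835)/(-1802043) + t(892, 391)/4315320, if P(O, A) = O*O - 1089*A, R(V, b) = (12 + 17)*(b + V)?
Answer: -389057482198171/770726871254880 ≈ -0.50479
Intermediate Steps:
R(V, b) = 29*V + 29*b (R(V, b) = 29*(V + b) = 29*V + 29*b)
P(O, A) = O² - 1089*A
t(M, g) = (29*M + 29*g)/M
P(19, -835)/(-1802043) + t(892, 391)/4315320 = (19² - 1089*(-835))/(-1802043) + (29 + 29*391/892)/4315320 = (361 + 909315)*(-1/1802043) + (29 + 29*391*(1/892))*(1/4315320) = 909676*(-1/1802043) + (29 + 11339/892)*(1/4315320) = -909676/1802043 + (37207/892)*(1/4315320) = -909676/1802043 + 37207/3849265440 = -389057482198171/770726871254880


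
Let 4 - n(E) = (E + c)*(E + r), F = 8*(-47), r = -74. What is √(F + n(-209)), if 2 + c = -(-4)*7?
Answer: I*√52161 ≈ 228.39*I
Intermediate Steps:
F = -376
c = 26 (c = -2 - (-4)*7 = -2 - 4*(-7) = -2 + 28 = 26)
n(E) = 4 - (-74 + E)*(26 + E) (n(E) = 4 - (E + 26)*(E - 74) = 4 - (26 + E)*(-74 + E) = 4 - (-74 + E)*(26 + E))
√(F + n(-209)) = √(-376 + (1928 - 1*(-209)² + 48*(-209))) = √(-376 + (1928 - 1*43681 - 10032)) = √(-376 + (1928 - 43681 - 10032)) = √(-376 - 51785) = √(-52161) = I*√52161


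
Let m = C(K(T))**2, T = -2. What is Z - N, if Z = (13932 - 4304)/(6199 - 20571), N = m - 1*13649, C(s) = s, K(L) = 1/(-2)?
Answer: 196150207/14372 ≈ 13648.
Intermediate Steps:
K(L) = -1/2
m = 1/4 (m = (-1/2)**2 = 1/4 ≈ 0.25000)
N = -54595/4 (N = 1/4 - 1*13649 = 1/4 - 13649 = -54595/4 ≈ -13649.)
Z = -2407/3593 (Z = 9628/(-14372) = 9628*(-1/14372) = -2407/3593 ≈ -0.66991)
Z - N = -2407/3593 - 1*(-54595/4) = -2407/3593 + 54595/4 = 196150207/14372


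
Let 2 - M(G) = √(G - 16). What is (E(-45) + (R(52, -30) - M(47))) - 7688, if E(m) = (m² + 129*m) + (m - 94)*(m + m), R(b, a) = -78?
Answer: 962 + √31 ≈ 967.57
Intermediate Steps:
M(G) = 2 - √(-16 + G) (M(G) = 2 - √(G - 16) = 2 - √(-16 + G))
E(m) = m² + 129*m + 2*m*(-94 + m) (E(m) = (m² + 129*m) + (-94 + m)*(2*m) = (m² + 129*m) + 2*m*(-94 + m) = m² + 129*m + 2*m*(-94 + m))
(E(-45) + (R(52, -30) - M(47))) - 7688 = (-45*(-59 + 3*(-45)) + (-78 - (2 - √(-16 + 47)))) - 7688 = (-45*(-59 - 135) + (-78 - (2 - √31))) - 7688 = (-45*(-194) + (-78 + (-2 + √31))) - 7688 = (8730 + (-80 + √31)) - 7688 = (8650 + √31) - 7688 = 962 + √31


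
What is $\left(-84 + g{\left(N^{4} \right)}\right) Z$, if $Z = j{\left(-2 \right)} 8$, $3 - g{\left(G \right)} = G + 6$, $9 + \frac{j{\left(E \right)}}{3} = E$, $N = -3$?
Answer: $44352$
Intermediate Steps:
$j{\left(E \right)} = -27 + 3 E$
$g{\left(G \right)} = -3 - G$ ($g{\left(G \right)} = 3 - \left(G + 6\right) = 3 - \left(6 + G\right) = -3 - G$)
$Z = -264$ ($Z = \left(-27 + 3 \left(-2\right)\right) 8 = \left(-27 - 6\right) 8 = \left(-33\right) 8 = -264$)
$\left(-84 + g{\left(N^{4} \right)}\right) Z = \left(-84 - 84\right) \left(-264\right) = \left(-168\right) \left(-264\right) = 44352$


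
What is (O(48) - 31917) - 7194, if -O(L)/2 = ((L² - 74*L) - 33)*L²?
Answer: 5863737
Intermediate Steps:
O(L) = -2*L²*(-33 + L² - 74*L) (O(L) = -2*((L² - 74*L) - 33)*L² = -2*(-33 + L² - 74*L)*L² = -2*L²*(-33 + L² - 74*L))
(O(48) - 31917) - 7194 = (2*48²*(33 - 1*48² + 74*48) - 31917) - 7194 = (2*2304*(33 - 1*2304 + 3552) - 31917) - 7194 = (2*2304*(33 - 2304 + 3552) - 31917) - 7194 = (2*2304*1281 - 31917) - 7194 = (5902848 - 31917) - 7194 = 5870931 - 7194 = 5863737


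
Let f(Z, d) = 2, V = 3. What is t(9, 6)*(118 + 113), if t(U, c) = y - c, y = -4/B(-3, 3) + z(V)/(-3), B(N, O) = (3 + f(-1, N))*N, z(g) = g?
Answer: -7777/5 ≈ -1555.4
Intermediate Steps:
B(N, O) = 5*N (B(N, O) = (3 + 2)*N = 5*N)
y = -11/15 (y = -4/(5*(-3)) + 3/(-3) = -4/(-15) + 3*(-1/3) = -4*(-1/15) - 1 = 4/15 - 1 = -11/15 ≈ -0.73333)
t(U, c) = -11/15 - c
t(9, 6)*(118 + 113) = (-11/15 - 1*6)*(118 + 113) = (-11/15 - 6)*231 = -101/15*231 = -7777/5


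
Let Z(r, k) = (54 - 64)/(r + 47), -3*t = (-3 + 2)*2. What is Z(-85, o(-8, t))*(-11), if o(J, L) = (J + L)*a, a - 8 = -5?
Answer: -55/19 ≈ -2.8947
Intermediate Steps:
t = 2/3 (t = -(-3 + 2)*2/3 = -(-1)*2/3 = -1/3*(-2) = 2/3 ≈ 0.66667)
a = 3 (a = 8 - 5 = 3)
o(J, L) = 3*J + 3*L (o(J, L) = (J + L)*3 = 3*J + 3*L)
Z(r, k) = -10/(47 + r)
Z(-85, o(-8, t))*(-11) = -10/(47 - 85)*(-11) = -10/(-38)*(-11) = -10*(-1/38)*(-11) = (5/19)*(-11) = -55/19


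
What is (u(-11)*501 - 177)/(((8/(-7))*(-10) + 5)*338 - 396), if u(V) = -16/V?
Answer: 42483/397078 ≈ 0.10699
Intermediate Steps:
(u(-11)*501 - 177)/(((8/(-7))*(-10) + 5)*338 - 396) = (-16/(-11)*501 - 177)/(((8/(-7))*(-10) + 5)*338 - 396) = (-16*(-1/11)*501 - 177)/(((8*(-1/7))*(-10) + 5)*338 - 396) = ((16/11)*501 - 177)/((-8/7*(-10) + 5)*338 - 396) = (8016/11 - 177)/((80/7 + 5)*338 - 396) = 6069/(11*((115/7)*338 - 396)) = 6069/(11*(38870/7 - 396)) = 6069/(11*(36098/7)) = (6069/11)*(7/36098) = 42483/397078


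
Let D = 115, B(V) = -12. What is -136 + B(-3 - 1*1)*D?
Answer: -1516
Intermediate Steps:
-136 + B(-3 - 1*1)*D = -136 - 12*115 = -136 - 1380 = -1516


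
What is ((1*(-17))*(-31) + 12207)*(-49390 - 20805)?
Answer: -893863130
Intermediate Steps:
((1*(-17))*(-31) + 12207)*(-49390 - 20805) = (-17*(-31) + 12207)*(-70195) = (527 + 12207)*(-70195) = 12734*(-70195) = -893863130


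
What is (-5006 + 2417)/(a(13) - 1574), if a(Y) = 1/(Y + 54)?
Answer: 173463/105457 ≈ 1.6449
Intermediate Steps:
a(Y) = 1/(54 + Y)
(-5006 + 2417)/(a(13) - 1574) = (-5006 + 2417)/(1/(54 + 13) - 1574) = -2589/(1/67 - 1574) = -2589/(-105457/67) = -2589*(-67/105457) = 173463/105457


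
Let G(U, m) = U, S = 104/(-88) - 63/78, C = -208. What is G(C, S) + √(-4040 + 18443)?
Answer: -208 + √14403 ≈ -87.988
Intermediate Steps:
S = -569/286 (S = 104*(-1/88) - 63*1/78 = -13/11 - 21/26 = -569/286 ≈ -1.9895)
G(C, S) + √(-4040 + 18443) = -208 + √(-4040 + 18443) = -208 + √14403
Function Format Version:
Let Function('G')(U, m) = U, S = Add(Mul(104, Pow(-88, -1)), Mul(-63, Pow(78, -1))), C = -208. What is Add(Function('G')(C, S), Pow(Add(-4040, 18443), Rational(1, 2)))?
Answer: Add(-208, Pow(14403, Rational(1, 2))) ≈ -87.988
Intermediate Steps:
S = Rational(-569, 286) (S = Add(Mul(104, Rational(-1, 88)), Mul(-63, Rational(1, 78))) = Add(Rational(-13, 11), Rational(-21, 26)) = Rational(-569, 286) ≈ -1.9895)
Add(Function('G')(C, S), Pow(Add(-4040, 18443), Rational(1, 2))) = Add(-208, Pow(Add(-4040, 18443), Rational(1, 2))) = Add(-208, Pow(14403, Rational(1, 2)))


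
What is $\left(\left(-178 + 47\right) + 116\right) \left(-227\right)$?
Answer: $3405$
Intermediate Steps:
$\left(\left(-178 + 47\right) + 116\right) \left(-227\right) = \left(-131 + 116\right) \left(-227\right) = \left(-15\right) \left(-227\right) = 3405$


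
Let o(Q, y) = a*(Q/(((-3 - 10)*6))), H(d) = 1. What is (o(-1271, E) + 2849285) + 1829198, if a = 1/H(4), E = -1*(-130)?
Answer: 364922945/78 ≈ 4.6785e+6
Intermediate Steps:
E = 130
a = 1 (a = 1/1 = 1)
o(Q, y) = -Q/78 (o(Q, y) = 1*(Q/(((-3 - 10)*6))) = 1*(Q/((-13*6))) = 1*(Q/(-78)) = 1*(Q*(-1/78)) = 1*(-Q/78) = -Q/78)
(o(-1271, E) + 2849285) + 1829198 = (-1/78*(-1271) + 2849285) + 1829198 = (1271/78 + 2849285) + 1829198 = 222245501/78 + 1829198 = 364922945/78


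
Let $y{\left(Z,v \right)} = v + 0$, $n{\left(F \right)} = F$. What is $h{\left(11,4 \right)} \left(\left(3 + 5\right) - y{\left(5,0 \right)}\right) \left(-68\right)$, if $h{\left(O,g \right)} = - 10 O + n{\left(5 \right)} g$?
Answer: $48960$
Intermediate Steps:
$y{\left(Z,v \right)} = v$
$h{\left(O,g \right)} = - 10 O + 5 g$
$h{\left(11,4 \right)} \left(\left(3 + 5\right) - y{\left(5,0 \right)}\right) \left(-68\right) = \left(\left(-10\right) 11 + 5 \cdot 4\right) \left(\left(3 + 5\right) - 0\right) \left(-68\right) = \left(-110 + 20\right) \left(8 + 0\right) \left(-68\right) = \left(-90\right) 8 \left(-68\right) = \left(-720\right) \left(-68\right) = 48960$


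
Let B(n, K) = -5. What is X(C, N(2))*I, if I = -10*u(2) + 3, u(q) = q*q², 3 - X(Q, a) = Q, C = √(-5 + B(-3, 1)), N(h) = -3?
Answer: -231 + 77*I*√10 ≈ -231.0 + 243.5*I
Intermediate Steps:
C = I*√10 (C = √(-5 - 5) = √(-10) = I*√10 ≈ 3.1623*I)
X(Q, a) = 3 - Q
u(q) = q³
I = -77 (I = -10*2³ + 3 = -10*8 + 3 = -80 + 3 = -77)
X(C, N(2))*I = (3 - I*√10)*(-77) = -231 + 77*I*√10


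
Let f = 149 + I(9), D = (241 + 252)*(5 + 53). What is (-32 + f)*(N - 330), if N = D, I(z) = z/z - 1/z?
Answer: 29988104/9 ≈ 3.3320e+6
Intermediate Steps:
I(z) = 1 - 1/z
D = 28594 (D = 493*58 = 28594)
N = 28594
f = 1349/9 (f = 149 + (-1 + 9)/9 = 149 + (1/9)*8 = 149 + 8/9 = 1349/9 ≈ 149.89)
(-32 + f)*(N - 330) = (-32 + 1349/9)*(28594 - 330) = (1061/9)*28264 = 29988104/9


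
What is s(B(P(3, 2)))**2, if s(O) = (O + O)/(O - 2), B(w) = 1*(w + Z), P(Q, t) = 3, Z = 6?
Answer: 324/49 ≈ 6.6122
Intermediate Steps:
B(w) = 6 + w (B(w) = 1*(w + 6) = 1*(6 + w) = 6 + w)
s(O) = 2*O/(-2 + O) (s(O) = (2*O)/(-2 + O) = 2*O/(-2 + O))
s(B(P(3, 2)))**2 = (2*(6 + 3)/(-2 + (6 + 3)))**2 = (2*9/(-2 + 9))**2 = (2*9/7)**2 = (2*9*(1/7))**2 = (18/7)**2 = 324/49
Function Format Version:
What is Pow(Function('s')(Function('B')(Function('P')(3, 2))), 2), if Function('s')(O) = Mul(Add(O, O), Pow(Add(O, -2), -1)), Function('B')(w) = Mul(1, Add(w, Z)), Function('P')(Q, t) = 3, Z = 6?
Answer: Rational(324, 49) ≈ 6.6122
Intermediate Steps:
Function('B')(w) = Add(6, w) (Function('B')(w) = Mul(1, Add(w, 6)) = Mul(1, Add(6, w)) = Add(6, w))
Function('s')(O) = Mul(2, O, Pow(Add(-2, O), -1)) (Function('s')(O) = Mul(Mul(2, O), Pow(Add(-2, O), -1)) = Mul(2, O, Pow(Add(-2, O), -1)))
Pow(Function('s')(Function('B')(Function('P')(3, 2))), 2) = Pow(Mul(2, Add(6, 3), Pow(Add(-2, Add(6, 3)), -1)), 2) = Pow(Mul(2, 9, Pow(Add(-2, 9), -1)), 2) = Pow(Mul(2, 9, Pow(7, -1)), 2) = Pow(Mul(2, 9, Rational(1, 7)), 2) = Pow(Rational(18, 7), 2) = Rational(324, 49)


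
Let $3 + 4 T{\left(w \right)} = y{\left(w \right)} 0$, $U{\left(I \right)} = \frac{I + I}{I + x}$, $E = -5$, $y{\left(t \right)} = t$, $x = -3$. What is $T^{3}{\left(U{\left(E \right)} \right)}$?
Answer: $- \frac{27}{64} \approx -0.42188$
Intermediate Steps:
$U{\left(I \right)} = \frac{2 I}{-3 + I}$ ($U{\left(I \right)} = \frac{I + I}{I - 3} = \frac{2 I}{-3 + I}$)
$T{\left(w \right)} = - \frac{3}{4}$ ($T{\left(w \right)} = - \frac{3}{4} + \frac{w 0}{4} = - \frac{3}{4} + \frac{1}{4} \cdot 0 = - \frac{3}{4} + 0 = - \frac{3}{4}$)
$T^{3}{\left(U{\left(E \right)} \right)} = \left(- \frac{3}{4}\right)^{3} = - \frac{27}{64}$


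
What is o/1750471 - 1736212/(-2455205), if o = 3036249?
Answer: 10493802481897/4297765151555 ≈ 2.4417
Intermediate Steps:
o/1750471 - 1736212/(-2455205) = 3036249/1750471 - 1736212/(-2455205) = 3036249*(1/1750471) - 1736212*(-1/2455205) = 3036249/1750471 + 1736212/2455205 = 10493802481897/4297765151555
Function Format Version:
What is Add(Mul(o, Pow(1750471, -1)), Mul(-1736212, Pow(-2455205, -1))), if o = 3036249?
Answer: Rational(10493802481897, 4297765151555) ≈ 2.4417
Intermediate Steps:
Add(Mul(o, Pow(1750471, -1)), Mul(-1736212, Pow(-2455205, -1))) = Add(Mul(3036249, Pow(1750471, -1)), Mul(-1736212, Pow(-2455205, -1))) = Add(Mul(3036249, Rational(1, 1750471)), Mul(-1736212, Rational(-1, 2455205))) = Add(Rational(3036249, 1750471), Rational(1736212, 2455205)) = Rational(10493802481897, 4297765151555)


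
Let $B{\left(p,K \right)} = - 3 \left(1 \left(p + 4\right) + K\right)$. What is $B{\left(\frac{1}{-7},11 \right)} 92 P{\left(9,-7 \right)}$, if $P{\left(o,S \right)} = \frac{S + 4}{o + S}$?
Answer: $\frac{43056}{7} \approx 6150.9$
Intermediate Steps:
$B{\left(p,K \right)} = -12 - 3 K - 3 p$ ($B{\left(p,K \right)} = - 3 \left(1 \left(4 + p\right) + K\right) = - 3 \left(\left(4 + p\right) + K\right) = - 3 \left(4 + K + p\right) = -12 - 3 K - 3 p$)
$P{\left(o,S \right)} = \frac{4 + S}{S + o}$
$B{\left(\frac{1}{-7},11 \right)} 92 P{\left(9,-7 \right)} = \left(-12 - 33 - \frac{3}{-7}\right) 92 \frac{4 - 7}{-7 + 9} = \left(-12 - 33 - - \frac{3}{7}\right) 92 \cdot \frac{1}{2} \left(-3\right) = \left(-12 - 33 + \frac{3}{7}\right) 92 \cdot \frac{1}{2} \left(-3\right) = \left(- \frac{312}{7}\right) 92 \left(- \frac{3}{2}\right) = \left(- \frac{28704}{7}\right) \left(- \frac{3}{2}\right) = \frac{43056}{7}$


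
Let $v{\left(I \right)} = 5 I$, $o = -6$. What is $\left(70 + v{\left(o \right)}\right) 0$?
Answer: $0$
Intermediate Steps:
$\left(70 + v{\left(o \right)}\right) 0 = \left(70 + 5 \left(-6\right)\right) 0 = \left(70 - 30\right) 0 = 40 \cdot 0 = 0$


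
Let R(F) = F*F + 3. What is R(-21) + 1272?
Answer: 1716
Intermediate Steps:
R(F) = 3 + F² (R(F) = F² + 3 = 3 + F²)
R(-21) + 1272 = (3 + (-21)²) + 1272 = (3 + 441) + 1272 = 444 + 1272 = 1716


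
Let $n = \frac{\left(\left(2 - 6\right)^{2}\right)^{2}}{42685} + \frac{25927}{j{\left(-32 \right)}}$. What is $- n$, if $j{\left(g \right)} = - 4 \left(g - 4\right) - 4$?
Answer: $- \frac{221345967}{1195180} \approx -185.2$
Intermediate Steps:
$j{\left(g \right)} = 12 - 4 g$ ($j{\left(g \right)} = - 4 \left(g - 4\right) - 4 = - 4 \left(-4 + g\right) - 4 = \left(16 - 4 g\right) - 4 = 12 - 4 g$)
$n = \frac{221345967}{1195180}$ ($n = \frac{\left(\left(2 - 6\right)^{2}\right)^{2}}{42685} + \frac{25927}{12 - -128} = \left(\left(-4\right)^{2}\right)^{2} \cdot \frac{1}{42685} + \frac{25927}{12 + 128} = 16^{2} \cdot \frac{1}{42685} + \frac{25927}{140} = 256 \cdot \frac{1}{42685} + 25927 \cdot \frac{1}{140} = \frac{256}{42685} + \frac{25927}{140} = \frac{221345967}{1195180} \approx 185.2$)
$- n = \left(-1\right) \frac{221345967}{1195180} = - \frac{221345967}{1195180}$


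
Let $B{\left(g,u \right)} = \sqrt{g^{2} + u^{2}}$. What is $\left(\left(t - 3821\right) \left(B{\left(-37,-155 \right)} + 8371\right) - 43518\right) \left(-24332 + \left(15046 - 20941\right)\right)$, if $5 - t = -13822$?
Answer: $-2530504932716 - 302451362 \sqrt{25394} \approx -2.5787 \cdot 10^{12}$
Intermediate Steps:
$t = 13827$ ($t = 5 - -13822 = 5 + 13822 = 13827$)
$\left(\left(t - 3821\right) \left(B{\left(-37,-155 \right)} + 8371\right) - 43518\right) \left(-24332 + \left(15046 - 20941\right)\right) = \left(\left(13827 - 3821\right) \left(\sqrt{\left(-37\right)^{2} + \left(-155\right)^{2}} + 8371\right) - 43518\right) \left(-24332 + \left(15046 - 20941\right)\right) = \left(10006 \left(\sqrt{1369 + 24025} + 8371\right) - 43518\right) \left(-24332 - 5895\right) = \left(10006 \left(\sqrt{25394} + 8371\right) - 43518\right) \left(-30227\right) = \left(10006 \left(8371 + \sqrt{25394}\right) - 43518\right) \left(-30227\right) = \left(\left(83760226 + 10006 \sqrt{25394}\right) - 43518\right) \left(-30227\right) = \left(83716708 + 10006 \sqrt{25394}\right) \left(-30227\right) = -2530504932716 - 302451362 \sqrt{25394}$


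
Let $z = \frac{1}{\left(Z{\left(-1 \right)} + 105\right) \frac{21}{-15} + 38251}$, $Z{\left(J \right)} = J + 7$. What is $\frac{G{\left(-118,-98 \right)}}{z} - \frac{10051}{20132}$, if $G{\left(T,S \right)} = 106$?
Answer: $\frac{406478477921}{100660} \approx 4.0381 \cdot 10^{6}$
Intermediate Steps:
$Z{\left(J \right)} = 7 + J$
$z = \frac{5}{190478}$ ($z = \frac{1}{\left(\left(7 - 1\right) + 105\right) \frac{21}{-15} + 38251} = \frac{1}{\left(6 + 105\right) 21 \left(- \frac{1}{15}\right) + 38251} = \frac{1}{111 \left(- \frac{7}{5}\right) + 38251} = \frac{1}{- \frac{777}{5} + 38251} = \frac{1}{\frac{190478}{5}} = \frac{5}{190478} \approx 2.625 \cdot 10^{-5}$)
$\frac{G{\left(-118,-98 \right)}}{z} - \frac{10051}{20132} = \frac{106}{\frac{5}{190478}} - \frac{10051}{20132} = 106 \cdot \frac{190478}{5} - \frac{10051}{20132} = \frac{20190668}{5} - \frac{10051}{20132} = \frac{406478477921}{100660}$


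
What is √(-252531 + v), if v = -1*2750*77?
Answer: I*√464281 ≈ 681.38*I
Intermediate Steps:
v = -211750 (v = -2750*77 = -211750)
√(-252531 + v) = √(-252531 - 211750) = √(-464281) = I*√464281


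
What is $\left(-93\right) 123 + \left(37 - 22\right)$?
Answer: $-11424$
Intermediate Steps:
$\left(-93\right) 123 + \left(37 - 22\right) = -11439 + 15 = -11424$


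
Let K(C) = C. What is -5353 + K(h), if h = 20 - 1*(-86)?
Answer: -5247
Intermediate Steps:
h = 106 (h = 20 + 86 = 106)
-5353 + K(h) = -5353 + 106 = -5247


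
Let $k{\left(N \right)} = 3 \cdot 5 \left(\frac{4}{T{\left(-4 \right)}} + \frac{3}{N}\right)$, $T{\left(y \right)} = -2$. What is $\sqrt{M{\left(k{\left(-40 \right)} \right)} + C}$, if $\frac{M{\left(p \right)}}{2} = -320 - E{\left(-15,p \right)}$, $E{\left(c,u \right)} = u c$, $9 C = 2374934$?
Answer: $\frac{\sqrt{9443081}}{6} \approx 512.16$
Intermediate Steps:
$C = \frac{2374934}{9}$ ($C = \frac{1}{9} \cdot 2374934 = \frac{2374934}{9} \approx 2.6388 \cdot 10^{5}$)
$E{\left(c,u \right)} = c u$
$k{\left(N \right)} = -30 + \frac{45}{N}$ ($k{\left(N \right)} = 3 \cdot 5 \left(\frac{4}{-2} + \frac{3}{N}\right) = 15 \left(4 \left(- \frac{1}{2}\right) + \frac{3}{N}\right) = 15 \left(-2 + \frac{3}{N}\right) = -30 + \frac{45}{N}$)
$M{\left(p \right)} = -640 + 30 p$ ($M{\left(p \right)} = 2 \left(-320 - - 15 p\right) = 2 \left(-320 + 15 p\right) = -640 + 30 p$)
$\sqrt{M{\left(k{\left(-40 \right)} \right)} + C} = \sqrt{\left(-640 + 30 \left(-30 + \frac{45}{-40}\right)\right) + \frac{2374934}{9}} = \sqrt{\left(-640 + 30 \left(-30 + 45 \left(- \frac{1}{40}\right)\right)\right) + \frac{2374934}{9}} = \sqrt{\left(-640 + 30 \left(-30 - \frac{9}{8}\right)\right) + \frac{2374934}{9}} = \sqrt{\left(-640 + 30 \left(- \frac{249}{8}\right)\right) + \frac{2374934}{9}} = \sqrt{\left(-640 - \frac{3735}{4}\right) + \frac{2374934}{9}} = \sqrt{- \frac{6295}{4} + \frac{2374934}{9}} = \sqrt{\frac{9443081}{36}} = \frac{\sqrt{9443081}}{6}$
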